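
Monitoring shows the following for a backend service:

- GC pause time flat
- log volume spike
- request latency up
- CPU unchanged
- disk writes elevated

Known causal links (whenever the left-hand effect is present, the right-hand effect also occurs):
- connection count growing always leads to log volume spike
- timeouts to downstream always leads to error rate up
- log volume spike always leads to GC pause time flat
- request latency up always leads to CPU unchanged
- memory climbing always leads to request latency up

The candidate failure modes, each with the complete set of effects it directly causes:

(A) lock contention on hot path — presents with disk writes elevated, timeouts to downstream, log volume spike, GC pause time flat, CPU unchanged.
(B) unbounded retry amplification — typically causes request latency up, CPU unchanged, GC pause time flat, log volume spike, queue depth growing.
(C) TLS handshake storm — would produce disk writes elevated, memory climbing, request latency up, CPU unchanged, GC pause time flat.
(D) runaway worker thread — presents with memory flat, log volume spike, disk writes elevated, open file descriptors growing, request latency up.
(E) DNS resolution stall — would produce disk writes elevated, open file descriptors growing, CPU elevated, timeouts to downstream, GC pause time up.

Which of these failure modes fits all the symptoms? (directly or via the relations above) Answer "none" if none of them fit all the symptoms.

D

Checking each candidate against the observations:
(A) lock contention on hot path — does not account for request latency up
(B) unbounded retry amplification — GC pause time flat yes; log volume spike yes; request latency up yes; CPU unchanged yes; disk writes elevated NO
(C) TLS handshake storm — GC pause time flat yes; log volume spike NO; request latency up yes; CPU unchanged yes; disk writes elevated yes
(D) runaway worker thread — GC pause time flat yes (via log volume spike → GC pause time flat); log volume spike yes; request latency up yes; CPU unchanged yes (via request latency up → CPU unchanged); disk writes elevated yes
(E) DNS resolution stall — fails on GC pause time flat, log volume spike, request latency up, CPU unchanged (predicts GC pause time up, not GC pause time flat; predicts CPU elevated, not CPU unchanged)
(D) alone accounts for all the evidence.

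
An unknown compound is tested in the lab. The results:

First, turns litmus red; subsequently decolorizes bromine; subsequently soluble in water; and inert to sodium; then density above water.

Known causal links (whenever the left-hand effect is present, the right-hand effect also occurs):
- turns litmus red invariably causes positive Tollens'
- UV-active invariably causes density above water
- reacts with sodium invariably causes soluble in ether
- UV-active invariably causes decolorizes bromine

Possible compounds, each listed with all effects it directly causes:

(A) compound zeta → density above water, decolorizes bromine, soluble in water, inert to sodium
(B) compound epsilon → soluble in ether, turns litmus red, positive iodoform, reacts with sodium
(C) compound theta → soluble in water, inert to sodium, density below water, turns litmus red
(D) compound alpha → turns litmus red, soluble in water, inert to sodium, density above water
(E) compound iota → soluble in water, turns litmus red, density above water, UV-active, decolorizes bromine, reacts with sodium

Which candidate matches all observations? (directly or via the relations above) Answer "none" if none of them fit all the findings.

Per-candidate check:
(A) compound zeta — turns litmus red -; decolorizes bromine +; soluble in water +; inert to sodium +; density above water +
(B) compound epsilon — fails on decolorizes bromine, soluble in water, inert to sodium, density above water (predicts reacts with sodium, not inert to sodium)
(C) compound theta — fails on decolorizes bromine, density above water (predicts density below water, not density above water)
(D) compound alpha — turns litmus red +; decolorizes bromine -; soluble in water +; inert to sodium +; density above water +
(E) compound iota — turns litmus red +; decolorizes bromine +; soluble in water +; inert to sodium -; density above water +
Every candidate fails on at least one observation.

none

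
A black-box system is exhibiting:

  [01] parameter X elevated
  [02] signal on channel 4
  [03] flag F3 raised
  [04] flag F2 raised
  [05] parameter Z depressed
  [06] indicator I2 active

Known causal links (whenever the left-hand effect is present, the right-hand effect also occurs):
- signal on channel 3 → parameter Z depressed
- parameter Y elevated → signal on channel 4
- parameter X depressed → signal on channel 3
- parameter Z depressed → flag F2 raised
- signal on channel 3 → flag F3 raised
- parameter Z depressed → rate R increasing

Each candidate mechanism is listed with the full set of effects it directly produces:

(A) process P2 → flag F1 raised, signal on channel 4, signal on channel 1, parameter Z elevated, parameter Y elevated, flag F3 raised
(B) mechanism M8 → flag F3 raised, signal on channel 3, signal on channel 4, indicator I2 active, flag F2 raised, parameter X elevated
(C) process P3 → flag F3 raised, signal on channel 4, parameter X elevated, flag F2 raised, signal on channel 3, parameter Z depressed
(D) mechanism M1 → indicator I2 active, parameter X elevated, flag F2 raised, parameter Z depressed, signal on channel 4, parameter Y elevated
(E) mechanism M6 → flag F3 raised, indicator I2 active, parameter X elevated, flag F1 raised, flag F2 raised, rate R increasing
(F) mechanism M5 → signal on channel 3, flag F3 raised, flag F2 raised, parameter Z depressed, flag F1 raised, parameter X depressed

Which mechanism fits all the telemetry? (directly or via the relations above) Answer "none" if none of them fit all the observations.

B

Testing each hypothesis:
(A) process P2 — parameter X elevated ✗; signal on channel 4 ✓; flag F3 raised ✓; flag F2 raised ✗; parameter Z depressed ✗; indicator I2 active ✗
(B) mechanism M8 — parameter X elevated ✓; signal on channel 4 ✓; flag F3 raised ✓; flag F2 raised ✓; parameter Z depressed ✓ (through signal on channel 3 → parameter Z depressed); indicator I2 active ✓
(C) process P3 — does not account for indicator I2 active
(D) mechanism M1 — parameter X elevated ✓; signal on channel 4 ✓; flag F3 raised ✗; flag F2 raised ✓; parameter Z depressed ✓; indicator I2 active ✓
(E) mechanism M6 — does not account for signal on channel 4, parameter Z depressed
(F) mechanism M5 — fails on parameter X elevated, signal on channel 4, indicator I2 active (predicts parameter X depressed, not parameter X elevated)
Only (B) is consistent with every observation.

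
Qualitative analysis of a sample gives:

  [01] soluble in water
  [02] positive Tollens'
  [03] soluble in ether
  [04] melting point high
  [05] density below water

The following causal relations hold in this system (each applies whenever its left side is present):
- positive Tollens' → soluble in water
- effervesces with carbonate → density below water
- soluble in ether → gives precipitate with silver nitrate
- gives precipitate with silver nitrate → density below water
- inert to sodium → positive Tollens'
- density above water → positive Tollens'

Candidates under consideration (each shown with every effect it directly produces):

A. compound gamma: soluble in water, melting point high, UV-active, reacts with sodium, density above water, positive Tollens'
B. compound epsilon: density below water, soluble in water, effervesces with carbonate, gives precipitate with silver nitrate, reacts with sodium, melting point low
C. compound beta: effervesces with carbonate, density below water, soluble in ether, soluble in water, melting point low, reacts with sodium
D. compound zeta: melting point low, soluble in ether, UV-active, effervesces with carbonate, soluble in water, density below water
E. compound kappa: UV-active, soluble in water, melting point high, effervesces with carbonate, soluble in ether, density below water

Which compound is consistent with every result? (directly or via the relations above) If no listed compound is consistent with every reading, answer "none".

none

Per-candidate check:
(A) compound gamma — fails on soluble in ether, density below water (predicts density above water, not density below water)
(B) compound epsilon — soluble in water yes; positive Tollens' NO; soluble in ether NO; melting point high NO; density below water yes
(C) compound beta — fails on positive Tollens', melting point high (predicts melting point low, not melting point high)
(D) compound zeta — fails on positive Tollens', melting point high (predicts melting point low, not melting point high)
(E) compound kappa — soluble in water yes; positive Tollens' NO; soluble in ether yes; melting point high yes; density below water yes
None of the listed candidates fits everything.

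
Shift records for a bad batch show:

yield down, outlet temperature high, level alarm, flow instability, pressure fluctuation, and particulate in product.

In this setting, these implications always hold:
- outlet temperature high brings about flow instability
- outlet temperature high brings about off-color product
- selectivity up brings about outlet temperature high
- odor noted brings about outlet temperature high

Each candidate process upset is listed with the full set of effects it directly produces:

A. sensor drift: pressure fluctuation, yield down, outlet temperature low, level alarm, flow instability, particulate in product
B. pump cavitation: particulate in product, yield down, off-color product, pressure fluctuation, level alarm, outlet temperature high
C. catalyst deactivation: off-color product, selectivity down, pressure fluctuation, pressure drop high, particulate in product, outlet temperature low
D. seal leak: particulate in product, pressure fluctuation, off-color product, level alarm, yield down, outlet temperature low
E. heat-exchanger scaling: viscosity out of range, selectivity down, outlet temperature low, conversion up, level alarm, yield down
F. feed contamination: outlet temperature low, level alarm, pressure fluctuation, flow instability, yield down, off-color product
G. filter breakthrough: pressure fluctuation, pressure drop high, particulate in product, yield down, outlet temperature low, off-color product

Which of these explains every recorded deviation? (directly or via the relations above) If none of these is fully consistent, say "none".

B

For each candidate, compare predicted effects to what was observed:
(A) sensor drift — fails on outlet temperature high (predicts outlet temperature low, not outlet temperature high)
(B) pump cavitation — yield down match; outlet temperature high match; level alarm match; flow instability match (through outlet temperature high → flow instability); pressure fluctuation match; particulate in product match
(C) catalyst deactivation — fails on yield down, outlet temperature high, level alarm, flow instability (predicts outlet temperature low, not outlet temperature high)
(D) seal leak — fails on outlet temperature high, flow instability (predicts outlet temperature low, not outlet temperature high)
(E) heat-exchanger scaling — fails on outlet temperature high, flow instability, pressure fluctuation, particulate in product (predicts outlet temperature low, not outlet temperature high)
(F) feed contamination — yield down match; outlet temperature high miss; level alarm match; flow instability match; pressure fluctuation match; particulate in product miss
(G) filter breakthrough — yield down match; outlet temperature high miss; level alarm miss; flow instability miss; pressure fluctuation match; particulate in product match
(B) alone accounts for all the evidence.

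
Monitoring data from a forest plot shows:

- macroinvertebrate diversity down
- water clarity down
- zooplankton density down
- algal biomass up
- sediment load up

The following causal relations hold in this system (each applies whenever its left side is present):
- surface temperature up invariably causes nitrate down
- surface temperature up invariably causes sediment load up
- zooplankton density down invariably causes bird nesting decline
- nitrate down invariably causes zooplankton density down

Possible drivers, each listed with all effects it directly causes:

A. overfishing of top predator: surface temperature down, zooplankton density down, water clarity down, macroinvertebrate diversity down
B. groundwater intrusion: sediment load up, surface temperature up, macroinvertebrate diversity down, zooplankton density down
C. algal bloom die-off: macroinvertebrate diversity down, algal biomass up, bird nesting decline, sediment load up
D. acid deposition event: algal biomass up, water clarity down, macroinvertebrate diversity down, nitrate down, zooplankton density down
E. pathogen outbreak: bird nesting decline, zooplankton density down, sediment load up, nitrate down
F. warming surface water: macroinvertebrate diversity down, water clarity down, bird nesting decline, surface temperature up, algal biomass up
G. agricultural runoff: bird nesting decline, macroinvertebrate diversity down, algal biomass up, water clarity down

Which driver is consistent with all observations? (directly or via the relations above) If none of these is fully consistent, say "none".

Testing each hypothesis:
(A) overfishing of top predator — does not account for algal biomass up, sediment load up
(B) groundwater intrusion — does not account for water clarity down, algal biomass up
(C) algal bloom die-off — does not account for water clarity down, zooplankton density down
(D) acid deposition event — macroinvertebrate diversity down +; water clarity down +; zooplankton density down +; algal biomass up +; sediment load up -
(E) pathogen outbreak — macroinvertebrate diversity down -; water clarity down -; zooplankton density down +; algal biomass up -; sediment load up +
(F) warming surface water — accounts for every observation (zooplankton density down by surface temperature up → nitrate down → zooplankton density down)
(G) agricultural runoff — macroinvertebrate diversity down +; water clarity down +; zooplankton density down -; algal biomass up +; sediment load up -
(F) alone accounts for all the evidence.

F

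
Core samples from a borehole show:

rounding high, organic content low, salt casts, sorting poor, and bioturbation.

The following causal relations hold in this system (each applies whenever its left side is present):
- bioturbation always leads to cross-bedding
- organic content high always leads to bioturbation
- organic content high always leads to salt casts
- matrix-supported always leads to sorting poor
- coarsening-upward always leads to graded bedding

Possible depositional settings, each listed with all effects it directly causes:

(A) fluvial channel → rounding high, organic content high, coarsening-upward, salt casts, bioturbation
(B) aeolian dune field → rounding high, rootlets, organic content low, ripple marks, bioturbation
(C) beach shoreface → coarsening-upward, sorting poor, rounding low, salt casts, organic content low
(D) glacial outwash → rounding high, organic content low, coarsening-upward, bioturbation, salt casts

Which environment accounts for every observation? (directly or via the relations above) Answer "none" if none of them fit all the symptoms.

none

For each candidate, compare predicted effects to what was observed:
(A) fluvial channel — rounding high yes; organic content low NO; salt casts yes; sorting poor NO; bioturbation yes
(B) aeolian dune field — rounding high yes; organic content low yes; salt casts NO; sorting poor NO; bioturbation yes
(C) beach shoreface — fails on rounding high, bioturbation (predicts rounding low, not rounding high)
(D) glacial outwash — rounding high yes; organic content low yes; salt casts yes; sorting poor NO; bioturbation yes
None of the listed candidates fits everything.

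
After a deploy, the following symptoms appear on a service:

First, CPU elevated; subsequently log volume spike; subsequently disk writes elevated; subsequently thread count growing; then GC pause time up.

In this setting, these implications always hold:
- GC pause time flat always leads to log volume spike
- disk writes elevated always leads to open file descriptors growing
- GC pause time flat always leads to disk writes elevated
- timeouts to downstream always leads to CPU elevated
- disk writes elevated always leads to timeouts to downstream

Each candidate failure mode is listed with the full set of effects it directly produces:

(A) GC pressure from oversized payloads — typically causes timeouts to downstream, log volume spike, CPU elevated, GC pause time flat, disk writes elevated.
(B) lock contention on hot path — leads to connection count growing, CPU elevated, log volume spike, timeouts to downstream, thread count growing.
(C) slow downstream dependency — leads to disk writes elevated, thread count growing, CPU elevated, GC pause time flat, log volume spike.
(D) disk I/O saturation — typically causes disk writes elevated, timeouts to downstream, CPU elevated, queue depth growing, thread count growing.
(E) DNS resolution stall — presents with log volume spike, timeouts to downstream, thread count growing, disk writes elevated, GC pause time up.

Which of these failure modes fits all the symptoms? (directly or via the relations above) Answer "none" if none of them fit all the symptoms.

Testing each hypothesis:
(A) GC pressure from oversized payloads — CPU elevated +; log volume spike +; disk writes elevated +; thread count growing -; GC pause time up -
(B) lock contention on hot path — CPU elevated +; log volume spike +; disk writes elevated -; thread count growing +; GC pause time up -
(C) slow downstream dependency — fails on GC pause time up (predicts GC pause time flat, not GC pause time up)
(D) disk I/O saturation — CPU elevated +; log volume spike -; disk writes elevated +; thread count growing +; GC pause time up -
(E) DNS resolution stall — accounts for every observation (CPU elevated by timeouts to downstream → CPU elevated)
Only (E) is consistent with every observation.

E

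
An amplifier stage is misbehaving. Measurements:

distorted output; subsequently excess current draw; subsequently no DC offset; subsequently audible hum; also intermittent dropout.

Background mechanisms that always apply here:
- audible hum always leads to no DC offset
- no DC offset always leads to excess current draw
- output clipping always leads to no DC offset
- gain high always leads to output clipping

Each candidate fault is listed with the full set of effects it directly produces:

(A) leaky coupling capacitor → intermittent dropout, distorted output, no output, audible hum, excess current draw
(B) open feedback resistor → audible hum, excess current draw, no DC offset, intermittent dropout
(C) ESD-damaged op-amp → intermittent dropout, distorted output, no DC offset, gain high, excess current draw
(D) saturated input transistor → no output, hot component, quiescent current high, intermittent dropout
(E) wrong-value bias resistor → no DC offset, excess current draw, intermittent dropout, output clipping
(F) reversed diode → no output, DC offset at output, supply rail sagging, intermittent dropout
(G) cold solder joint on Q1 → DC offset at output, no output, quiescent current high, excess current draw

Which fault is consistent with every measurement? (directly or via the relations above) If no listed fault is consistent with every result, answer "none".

Per-candidate check:
(A) leaky coupling capacitor — accounts for every observation (no DC offset through audible hum → no DC offset)
(B) open feedback resistor — distorted output NO; excess current draw yes; no DC offset yes; audible hum yes; intermittent dropout yes
(C) ESD-damaged op-amp — distorted output yes; excess current draw yes; no DC offset yes; audible hum NO; intermittent dropout yes
(D) saturated input transistor — distorted output NO; excess current draw NO; no DC offset NO; audible hum NO; intermittent dropout yes
(E) wrong-value bias resistor — distorted output NO; excess current draw yes; no DC offset yes; audible hum NO; intermittent dropout yes
(F) reversed diode — distorted output NO; excess current draw NO; no DC offset NO; audible hum NO; intermittent dropout yes
(G) cold solder joint on Q1 — fails on distorted output, no DC offset, audible hum, intermittent dropout (predicts DC offset at output, not no DC offset)
(A) alone accounts for all the evidence.

A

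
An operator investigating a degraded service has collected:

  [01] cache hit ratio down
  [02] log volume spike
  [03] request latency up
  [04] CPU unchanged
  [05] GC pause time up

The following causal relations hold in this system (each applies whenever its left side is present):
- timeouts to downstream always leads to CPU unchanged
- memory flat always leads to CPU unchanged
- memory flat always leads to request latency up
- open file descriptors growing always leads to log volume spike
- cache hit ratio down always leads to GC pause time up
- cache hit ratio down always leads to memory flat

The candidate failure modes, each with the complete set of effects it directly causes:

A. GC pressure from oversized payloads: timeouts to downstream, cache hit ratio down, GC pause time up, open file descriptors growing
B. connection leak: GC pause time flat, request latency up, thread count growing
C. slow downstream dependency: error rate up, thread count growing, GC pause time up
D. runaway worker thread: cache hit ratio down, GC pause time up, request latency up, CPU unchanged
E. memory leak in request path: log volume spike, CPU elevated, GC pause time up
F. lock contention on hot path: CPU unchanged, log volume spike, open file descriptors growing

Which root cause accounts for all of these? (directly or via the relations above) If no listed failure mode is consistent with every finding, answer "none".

Testing each hypothesis:
(A) GC pressure from oversized payloads — cache hit ratio down +; log volume spike + (by open file descriptors growing → log volume spike); request latency up + (by cache hit ratio down → memory flat → request latency up); CPU unchanged + (by timeouts to downstream → CPU unchanged); GC pause time up +
(B) connection leak — cache hit ratio down -; log volume spike -; request latency up +; CPU unchanged -; GC pause time up -
(C) slow downstream dependency — cache hit ratio down -; log volume spike -; request latency up -; CPU unchanged -; GC pause time up +
(D) runaway worker thread — does not account for log volume spike
(E) memory leak in request path — cache hit ratio down -; log volume spike +; request latency up -; CPU unchanged -; GC pause time up +
(F) lock contention on hot path — cache hit ratio down -; log volume spike +; request latency up -; CPU unchanged +; GC pause time up -
(A) alone accounts for all the evidence.

A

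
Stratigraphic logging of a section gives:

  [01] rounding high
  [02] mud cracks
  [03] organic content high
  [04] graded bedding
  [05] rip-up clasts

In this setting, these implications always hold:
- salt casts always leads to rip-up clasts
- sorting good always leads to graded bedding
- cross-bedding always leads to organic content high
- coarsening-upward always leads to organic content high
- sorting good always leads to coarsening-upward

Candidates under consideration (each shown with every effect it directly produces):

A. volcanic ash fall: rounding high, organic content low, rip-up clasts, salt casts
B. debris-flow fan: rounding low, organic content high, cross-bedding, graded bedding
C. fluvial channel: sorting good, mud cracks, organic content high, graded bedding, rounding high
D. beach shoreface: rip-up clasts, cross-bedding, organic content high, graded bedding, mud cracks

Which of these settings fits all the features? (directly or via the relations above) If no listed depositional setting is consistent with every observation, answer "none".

none

Per-candidate check:
(A) volcanic ash fall — rounding high match; mud cracks miss; organic content high miss; graded bedding miss; rip-up clasts match
(B) debris-flow fan — rounding high miss; mud cracks miss; organic content high match; graded bedding match; rip-up clasts miss
(C) fluvial channel — does not account for rip-up clasts
(D) beach shoreface — rounding high miss; mud cracks match; organic content high match; graded bedding match; rip-up clasts match
Every candidate fails on at least one observation.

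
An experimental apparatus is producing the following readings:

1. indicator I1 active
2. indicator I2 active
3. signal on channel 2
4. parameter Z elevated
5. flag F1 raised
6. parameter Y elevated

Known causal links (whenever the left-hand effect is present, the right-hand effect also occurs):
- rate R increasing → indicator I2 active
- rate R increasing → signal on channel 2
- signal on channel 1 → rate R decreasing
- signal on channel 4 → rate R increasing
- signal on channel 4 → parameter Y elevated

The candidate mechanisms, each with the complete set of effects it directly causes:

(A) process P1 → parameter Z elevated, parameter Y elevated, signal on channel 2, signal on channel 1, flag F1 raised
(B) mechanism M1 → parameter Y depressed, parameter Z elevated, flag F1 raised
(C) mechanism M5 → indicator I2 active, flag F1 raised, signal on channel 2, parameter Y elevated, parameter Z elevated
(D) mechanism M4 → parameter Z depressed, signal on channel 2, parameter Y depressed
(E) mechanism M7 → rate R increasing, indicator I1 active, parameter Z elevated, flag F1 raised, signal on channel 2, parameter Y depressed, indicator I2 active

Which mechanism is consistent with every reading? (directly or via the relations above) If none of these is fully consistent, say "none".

Testing each hypothesis:
(A) process P1 — does not account for indicator I1 active, indicator I2 active
(B) mechanism M1 — indicator I1 active miss; indicator I2 active miss; signal on channel 2 miss; parameter Z elevated match; flag F1 raised match; parameter Y elevated miss
(C) mechanism M5 — does not account for indicator I1 active
(D) mechanism M4 — indicator I1 active miss; indicator I2 active miss; signal on channel 2 match; parameter Z elevated miss; flag F1 raised miss; parameter Y elevated miss
(E) mechanism M7 — fails on parameter Y elevated (predicts parameter Y depressed, not parameter Y elevated)
None of the listed candidates fits everything.

none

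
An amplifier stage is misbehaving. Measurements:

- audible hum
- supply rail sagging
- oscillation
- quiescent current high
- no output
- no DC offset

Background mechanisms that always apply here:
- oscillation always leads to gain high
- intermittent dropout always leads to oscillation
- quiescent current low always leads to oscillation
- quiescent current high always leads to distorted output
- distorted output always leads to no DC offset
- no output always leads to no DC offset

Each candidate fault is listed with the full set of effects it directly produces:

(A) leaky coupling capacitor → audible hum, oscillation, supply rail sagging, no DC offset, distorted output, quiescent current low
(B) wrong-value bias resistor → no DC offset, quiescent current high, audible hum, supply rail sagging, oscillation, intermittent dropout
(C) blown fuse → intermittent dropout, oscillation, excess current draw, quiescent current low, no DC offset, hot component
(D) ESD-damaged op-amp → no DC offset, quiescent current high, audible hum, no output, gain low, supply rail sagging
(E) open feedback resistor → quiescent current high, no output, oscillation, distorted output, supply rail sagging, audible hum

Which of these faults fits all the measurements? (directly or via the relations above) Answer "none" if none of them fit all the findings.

Testing each hypothesis:
(A) leaky coupling capacitor — fails on quiescent current high, no output (predicts quiescent current low, not quiescent current high)
(B) wrong-value bias resistor — audible hum match; supply rail sagging match; oscillation match; quiescent current high match; no output miss; no DC offset match
(C) blown fuse — fails on audible hum, supply rail sagging, quiescent current high, no output (predicts quiescent current low, not quiescent current high)
(D) ESD-damaged op-amp — audible hum match; supply rail sagging match; oscillation miss; quiescent current high match; no output match; no DC offset match
(E) open feedback resistor — accounts for every observation (no DC offset via no output → no DC offset)
Only (E) is consistent with every observation.

E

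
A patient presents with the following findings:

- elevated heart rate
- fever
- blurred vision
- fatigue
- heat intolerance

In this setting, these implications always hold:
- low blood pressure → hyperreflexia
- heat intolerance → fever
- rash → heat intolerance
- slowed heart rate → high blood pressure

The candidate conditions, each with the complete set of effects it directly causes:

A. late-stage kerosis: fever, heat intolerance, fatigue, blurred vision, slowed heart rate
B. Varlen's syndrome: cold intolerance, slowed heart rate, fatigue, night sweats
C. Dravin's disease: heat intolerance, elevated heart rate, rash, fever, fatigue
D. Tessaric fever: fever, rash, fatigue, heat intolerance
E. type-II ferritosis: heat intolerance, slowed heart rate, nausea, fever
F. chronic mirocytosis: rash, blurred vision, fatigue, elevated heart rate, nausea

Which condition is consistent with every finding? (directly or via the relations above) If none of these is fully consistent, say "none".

F

For each candidate, compare predicted effects to what was observed:
(A) late-stage kerosis — elevated heart rate NO; fever yes; blurred vision yes; fatigue yes; heat intolerance yes
(B) Varlen's syndrome — fails on elevated heart rate, fever, blurred vision, heat intolerance (predicts slowed heart rate, not elevated heart rate; predicts cold intolerance, not heat intolerance)
(C) Dravin's disease — elevated heart rate yes; fever yes; blurred vision NO; fatigue yes; heat intolerance yes
(D) Tessaric fever — elevated heart rate NO; fever yes; blurred vision NO; fatigue yes; heat intolerance yes
(E) type-II ferritosis — fails on elevated heart rate, blurred vision, fatigue (predicts slowed heart rate, not elevated heart rate)
(F) chronic mirocytosis — elevated heart rate yes; fever yes (through rash → heat intolerance → fever); blurred vision yes; fatigue yes; heat intolerance yes (through rash → heat intolerance)
Only (F) is consistent with every observation.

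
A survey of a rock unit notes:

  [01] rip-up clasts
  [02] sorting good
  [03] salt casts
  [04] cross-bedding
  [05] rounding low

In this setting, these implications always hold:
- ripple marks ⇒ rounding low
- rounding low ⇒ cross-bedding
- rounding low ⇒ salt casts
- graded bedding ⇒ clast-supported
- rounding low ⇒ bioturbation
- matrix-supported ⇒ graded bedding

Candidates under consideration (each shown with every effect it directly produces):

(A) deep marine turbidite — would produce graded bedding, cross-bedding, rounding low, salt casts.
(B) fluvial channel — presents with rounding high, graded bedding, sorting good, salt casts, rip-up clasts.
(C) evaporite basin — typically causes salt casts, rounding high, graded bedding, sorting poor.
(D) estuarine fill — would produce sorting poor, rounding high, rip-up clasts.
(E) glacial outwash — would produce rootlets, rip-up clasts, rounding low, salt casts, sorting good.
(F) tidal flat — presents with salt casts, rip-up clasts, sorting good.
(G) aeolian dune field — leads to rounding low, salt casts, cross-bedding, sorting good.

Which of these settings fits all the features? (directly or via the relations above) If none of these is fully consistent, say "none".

Testing each hypothesis:
(A) deep marine turbidite — rip-up clasts -; sorting good -; salt casts +; cross-bedding +; rounding low +
(B) fluvial channel — rip-up clasts +; sorting good +; salt casts +; cross-bedding -; rounding low -
(C) evaporite basin — rip-up clasts -; sorting good -; salt casts +; cross-bedding -; rounding low -
(D) estuarine fill — fails on sorting good, salt casts, cross-bedding, rounding low (predicts sorting poor, not sorting good; predicts rounding high, not rounding low)
(E) glacial outwash — accounts for every observation (cross-bedding via rounding low → cross-bedding)
(F) tidal flat — rip-up clasts +; sorting good +; salt casts +; cross-bedding -; rounding low -
(G) aeolian dune field — does not account for rip-up clasts
(E) alone accounts for all the evidence.

E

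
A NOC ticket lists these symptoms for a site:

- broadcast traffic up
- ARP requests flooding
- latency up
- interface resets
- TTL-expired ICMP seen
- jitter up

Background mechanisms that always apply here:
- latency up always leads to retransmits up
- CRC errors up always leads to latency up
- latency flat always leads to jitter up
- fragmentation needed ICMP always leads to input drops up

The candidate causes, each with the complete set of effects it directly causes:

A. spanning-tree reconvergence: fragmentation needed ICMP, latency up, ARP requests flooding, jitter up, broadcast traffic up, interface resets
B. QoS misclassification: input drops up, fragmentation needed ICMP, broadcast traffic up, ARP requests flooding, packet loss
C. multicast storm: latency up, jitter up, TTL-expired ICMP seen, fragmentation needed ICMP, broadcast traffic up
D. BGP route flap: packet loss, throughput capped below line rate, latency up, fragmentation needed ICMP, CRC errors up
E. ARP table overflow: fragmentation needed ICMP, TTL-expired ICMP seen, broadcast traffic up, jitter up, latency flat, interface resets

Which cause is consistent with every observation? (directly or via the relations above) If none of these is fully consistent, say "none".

none

For each candidate, compare predicted effects to what was observed:
(A) spanning-tree reconvergence — does not account for TTL-expired ICMP seen
(B) QoS misclassification — does not account for latency up, interface resets, TTL-expired ICMP seen, jitter up
(C) multicast storm — does not account for ARP requests flooding, interface resets
(D) BGP route flap — broadcast traffic up -; ARP requests flooding -; latency up +; interface resets -; TTL-expired ICMP seen -; jitter up -
(E) ARP table overflow — broadcast traffic up +; ARP requests flooding -; latency up -; interface resets +; TTL-expired ICMP seen +; jitter up +
None of the listed candidates fits everything.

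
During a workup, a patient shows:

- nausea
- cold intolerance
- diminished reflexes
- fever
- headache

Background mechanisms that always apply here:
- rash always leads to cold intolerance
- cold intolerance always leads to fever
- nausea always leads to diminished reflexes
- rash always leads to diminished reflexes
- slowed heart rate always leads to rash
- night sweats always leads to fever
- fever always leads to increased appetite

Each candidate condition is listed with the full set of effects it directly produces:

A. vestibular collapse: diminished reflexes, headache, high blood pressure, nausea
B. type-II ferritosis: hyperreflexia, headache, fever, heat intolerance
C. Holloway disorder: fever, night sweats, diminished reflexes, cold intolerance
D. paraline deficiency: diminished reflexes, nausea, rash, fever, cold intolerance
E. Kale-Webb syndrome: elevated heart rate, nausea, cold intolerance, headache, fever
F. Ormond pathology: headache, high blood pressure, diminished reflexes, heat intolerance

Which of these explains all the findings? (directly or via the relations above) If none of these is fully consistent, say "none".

Per-candidate check:
(A) vestibular collapse — nausea yes; cold intolerance NO; diminished reflexes yes; fever NO; headache yes
(B) type-II ferritosis — nausea NO; cold intolerance NO; diminished reflexes NO; fever yes; headache yes
(C) Holloway disorder — nausea NO; cold intolerance yes; diminished reflexes yes; fever yes; headache NO
(D) paraline deficiency — does not account for headache
(E) Kale-Webb syndrome — nausea yes; cold intolerance yes; diminished reflexes yes (by nausea → diminished reflexes); fever yes; headache yes
(F) Ormond pathology — nausea NO; cold intolerance NO; diminished reflexes yes; fever NO; headache yes
Only (E) is consistent with every observation.

E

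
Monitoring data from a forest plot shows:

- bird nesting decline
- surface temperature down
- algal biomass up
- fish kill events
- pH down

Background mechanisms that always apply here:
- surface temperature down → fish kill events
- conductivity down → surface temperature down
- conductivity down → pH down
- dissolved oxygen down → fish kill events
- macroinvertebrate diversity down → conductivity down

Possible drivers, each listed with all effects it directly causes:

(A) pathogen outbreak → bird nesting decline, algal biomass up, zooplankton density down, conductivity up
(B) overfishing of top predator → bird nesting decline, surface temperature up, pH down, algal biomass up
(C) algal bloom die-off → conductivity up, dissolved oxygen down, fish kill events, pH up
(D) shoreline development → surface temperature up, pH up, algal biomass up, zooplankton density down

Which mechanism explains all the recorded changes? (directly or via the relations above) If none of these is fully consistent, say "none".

Testing each hypothesis:
(A) pathogen outbreak — bird nesting decline +; surface temperature down -; algal biomass up +; fish kill events -; pH down -
(B) overfishing of top predator — bird nesting decline +; surface temperature down -; algal biomass up +; fish kill events -; pH down +
(C) algal bloom die-off — fails on bird nesting decline, surface temperature down, algal biomass up, pH down (predicts pH up, not pH down)
(D) shoreline development — fails on bird nesting decline, surface temperature down, fish kill events, pH down (predicts surface temperature up, not surface temperature down; predicts pH up, not pH down)
Every candidate fails on at least one observation.

none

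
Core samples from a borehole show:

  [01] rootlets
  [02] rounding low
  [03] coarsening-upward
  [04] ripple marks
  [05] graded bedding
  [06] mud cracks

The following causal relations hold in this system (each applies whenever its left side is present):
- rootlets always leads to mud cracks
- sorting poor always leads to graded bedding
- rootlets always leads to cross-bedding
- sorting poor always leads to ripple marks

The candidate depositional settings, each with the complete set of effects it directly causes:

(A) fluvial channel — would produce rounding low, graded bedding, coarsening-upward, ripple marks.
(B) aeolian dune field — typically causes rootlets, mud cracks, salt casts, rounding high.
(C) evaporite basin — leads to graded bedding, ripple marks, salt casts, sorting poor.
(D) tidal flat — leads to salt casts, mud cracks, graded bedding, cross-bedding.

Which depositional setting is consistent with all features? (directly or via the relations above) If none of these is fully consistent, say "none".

none

Per-candidate check:
(A) fluvial channel — rootlets miss; rounding low match; coarsening-upward match; ripple marks match; graded bedding match; mud cracks miss
(B) aeolian dune field — fails on rounding low, coarsening-upward, ripple marks, graded bedding (predicts rounding high, not rounding low)
(C) evaporite basin — does not account for rootlets, rounding low, coarsening-upward, mud cracks
(D) tidal flat — does not account for rootlets, rounding low, coarsening-upward, ripple marks
None of the listed candidates fits everything.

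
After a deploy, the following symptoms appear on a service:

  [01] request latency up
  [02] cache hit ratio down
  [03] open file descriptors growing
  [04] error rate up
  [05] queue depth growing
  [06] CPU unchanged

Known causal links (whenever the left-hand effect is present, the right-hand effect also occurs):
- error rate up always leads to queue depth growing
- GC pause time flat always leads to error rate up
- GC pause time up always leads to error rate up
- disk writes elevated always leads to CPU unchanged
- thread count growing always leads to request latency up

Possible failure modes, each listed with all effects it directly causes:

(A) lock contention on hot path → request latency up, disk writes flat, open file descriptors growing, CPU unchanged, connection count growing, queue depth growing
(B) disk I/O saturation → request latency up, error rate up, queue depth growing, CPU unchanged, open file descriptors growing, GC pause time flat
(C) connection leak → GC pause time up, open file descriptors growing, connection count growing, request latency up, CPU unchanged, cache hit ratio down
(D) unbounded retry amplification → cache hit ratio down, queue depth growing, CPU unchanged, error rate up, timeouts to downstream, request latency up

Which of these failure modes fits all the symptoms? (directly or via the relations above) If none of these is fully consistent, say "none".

C

For each candidate, compare predicted effects to what was observed:
(A) lock contention on hot path — does not account for cache hit ratio down, error rate up
(B) disk I/O saturation — does not account for cache hit ratio down
(C) connection leak — request latency up yes; cache hit ratio down yes; open file descriptors growing yes; error rate up yes (through GC pause time up → error rate up); queue depth growing yes (through GC pause time up → error rate up → queue depth growing); CPU unchanged yes
(D) unbounded retry amplification — request latency up yes; cache hit ratio down yes; open file descriptors growing NO; error rate up yes; queue depth growing yes; CPU unchanged yes
(C) is the only candidate with no mismatches.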